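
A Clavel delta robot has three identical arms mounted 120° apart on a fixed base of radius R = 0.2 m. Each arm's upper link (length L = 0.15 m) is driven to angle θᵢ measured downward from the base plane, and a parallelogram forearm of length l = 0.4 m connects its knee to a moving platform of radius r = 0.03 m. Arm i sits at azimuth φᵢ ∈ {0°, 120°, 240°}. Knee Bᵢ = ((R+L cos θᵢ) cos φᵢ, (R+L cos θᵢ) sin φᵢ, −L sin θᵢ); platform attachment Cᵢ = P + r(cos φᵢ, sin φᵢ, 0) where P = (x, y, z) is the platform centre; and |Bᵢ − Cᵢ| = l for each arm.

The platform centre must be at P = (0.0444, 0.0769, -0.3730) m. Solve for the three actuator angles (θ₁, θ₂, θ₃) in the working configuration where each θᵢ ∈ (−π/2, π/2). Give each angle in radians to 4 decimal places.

θ₁ = 0.5236, θ₂ = 0.5236, θ₃ = 1.1345

rotate P by −φ1: (0.0444, 0.0769, -0.3730)
  A=0.1256, B=-0.3730, C=(l²−L²−A²−y'²−z²)/(2L)=-0.0777
  γ=atan2(-0.3730,0.1256)=-1.2460;  ψ=arccos(-0.1975)=1.7696;  θ1=γ+ψ≈0.5236
φ2=120.0° → target in arm frame (0.0444, -0.0769)
  A=0.1256, B=-0.3730, C=(l²−L²−A²−y'²−z²)/(2L)=-0.0777
  θ2 = atan2(B,A) + arccos(C/0.3936) = 0.5236
rotate P by −φ3: (-0.0888, 0.0000, -0.3730)
  A cos θ + B sin θ = C:  0.2588·cos θ + -0.3730·sin θ = -0.2287
  √(A²+B²)=0.4540;  θ3 = -0.9642+2.0987 ≈ 1.1345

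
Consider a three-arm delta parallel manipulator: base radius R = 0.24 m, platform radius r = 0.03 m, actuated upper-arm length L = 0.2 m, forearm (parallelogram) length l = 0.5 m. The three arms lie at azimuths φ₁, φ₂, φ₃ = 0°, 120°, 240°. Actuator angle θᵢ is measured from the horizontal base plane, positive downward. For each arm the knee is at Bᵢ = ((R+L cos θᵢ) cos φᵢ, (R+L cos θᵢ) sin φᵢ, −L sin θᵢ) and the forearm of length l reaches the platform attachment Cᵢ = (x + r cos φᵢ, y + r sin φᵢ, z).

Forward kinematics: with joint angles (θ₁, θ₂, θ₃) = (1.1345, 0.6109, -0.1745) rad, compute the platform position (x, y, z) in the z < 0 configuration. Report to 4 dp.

(-0.1507, -0.0926, -0.3892)

O1 = (0.2945·cos0.0°, 0.2945·sin0.0°, -0.1813) = (0.2945, 0.0000, -0.1813)
φ2=120.0°: virtual centre (-0.1869, 0.3237, -0.1147), radius l
O3 = (0.4070·cos240.0°, 0.4070·sin240.0°, 0.0347) = (-0.2035, -0.3524, 0.0347)
eliminate P² terms by subtracting sphere 1 from 2 and 3
linear system: -0.9629x+0.6475y = 0.0333−0.1331z; -0.9960x+-0.7049y = 0.0472−0.4320z
det = 1.3236;  x = -0.0408+0.2822z,  y = -0.0093+0.2141z
sphere 1 gives Az²+Bz+C=0 with A=1.1255, B=0.1693, C=-0.1046;  B²−4AC=0.4995;  roots -0.3892, 0.2388;  negative root z = -0.3892
x = -0.1507, y = -0.0926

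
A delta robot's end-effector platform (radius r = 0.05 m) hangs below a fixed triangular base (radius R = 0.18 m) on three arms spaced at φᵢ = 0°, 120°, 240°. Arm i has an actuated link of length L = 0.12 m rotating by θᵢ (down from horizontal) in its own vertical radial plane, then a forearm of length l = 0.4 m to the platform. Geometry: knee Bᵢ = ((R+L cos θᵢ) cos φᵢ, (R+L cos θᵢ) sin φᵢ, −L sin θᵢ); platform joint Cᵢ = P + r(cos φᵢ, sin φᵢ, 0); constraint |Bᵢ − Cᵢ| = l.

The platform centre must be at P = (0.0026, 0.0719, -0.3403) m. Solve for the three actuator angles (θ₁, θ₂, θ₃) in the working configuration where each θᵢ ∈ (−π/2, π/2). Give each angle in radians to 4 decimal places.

arm 1 (φ=0.0°): x'=0.0026, y'=0.0719
  e−x'=0.1274;  (l²−L²−(e−x')²−y'²−z²)/2L = 0.0350
  √(A²+B²)=0.3634;  θ1 = -1.2126+1.4744 ≈ 0.2618
rotate P by −φ2: (0.0610, -0.0382, -0.3403)
  e−x'=0.0690;  (l²−L²−(e−x')²−y'²−z²)/2L = 0.0982
  γ=atan2(-0.3403,0.0690)=-1.3707;  ψ=arccos(0.2828)=1.2840;  θ2=γ+ψ≈-0.0866
arm 3 (φ=240.0°): x'=-0.0636, y'=-0.0337
  A cos θ + B sin θ = C:  0.1936·cos θ + -0.3403·sin θ = -0.0367
  √(A²+B²)=0.3915;  θ3 = -1.0536+1.6647 ≈ 0.6111

θ₁ = 0.2618, θ₂ = -0.0866, θ₃ = 0.6111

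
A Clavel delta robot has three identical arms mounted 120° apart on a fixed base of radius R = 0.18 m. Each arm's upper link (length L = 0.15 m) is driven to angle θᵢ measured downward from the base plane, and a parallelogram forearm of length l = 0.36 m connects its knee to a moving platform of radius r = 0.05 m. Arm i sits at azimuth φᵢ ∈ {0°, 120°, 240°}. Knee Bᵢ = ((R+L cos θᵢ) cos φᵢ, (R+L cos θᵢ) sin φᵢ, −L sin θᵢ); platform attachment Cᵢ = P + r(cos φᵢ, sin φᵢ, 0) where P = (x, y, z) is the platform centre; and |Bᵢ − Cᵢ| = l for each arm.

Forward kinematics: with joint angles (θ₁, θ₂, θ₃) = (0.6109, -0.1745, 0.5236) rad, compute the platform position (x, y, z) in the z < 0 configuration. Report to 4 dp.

centre 1 = (0.2529·cos0.0°, 0.2529·sin0.0°, -0.0860) = (0.2529, 0.0000, -0.0860)
centre 2 = (0.2777·cos120.0°, 0.2777·sin120.0°, 0.0260) = (-0.1389, 0.2405, 0.0260)
φ3=240.0°: virtual centre (-0.1300, -0.2251, -0.0750), radius l
|centre ₂|²−|centre ₁|² = 0.0065;  |centre ₃|²−|centre ₁|² = 0.0018
plane₁₂: -0.7835x+0.4810y+0.2242z = 0.0065
Cramer: x(z) = -0.0053+0.1547z;  y(z) = 0.0049-0.2141z
into |P−centre ₁|² = l²: 1.0698z² + 0.0901z + -0.0555 = 0;  Δ = 0.2458;  z = -0.2739 or 0.1896 → z<0 root = -0.2739
x = -0.0476, y = 0.0635

(-0.0476, 0.0635, -0.2739)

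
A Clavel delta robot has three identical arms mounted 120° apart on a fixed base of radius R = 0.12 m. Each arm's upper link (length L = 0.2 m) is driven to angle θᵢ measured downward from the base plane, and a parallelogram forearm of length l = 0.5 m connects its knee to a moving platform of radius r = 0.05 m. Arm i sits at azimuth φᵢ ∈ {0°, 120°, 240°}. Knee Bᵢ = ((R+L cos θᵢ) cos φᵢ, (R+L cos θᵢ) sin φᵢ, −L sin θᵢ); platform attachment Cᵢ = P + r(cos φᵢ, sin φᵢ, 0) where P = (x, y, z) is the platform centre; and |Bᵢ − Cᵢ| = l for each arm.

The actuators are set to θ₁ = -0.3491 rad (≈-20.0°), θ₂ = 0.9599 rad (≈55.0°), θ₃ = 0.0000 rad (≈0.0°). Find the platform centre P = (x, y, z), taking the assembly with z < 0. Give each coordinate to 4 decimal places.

S1 = (0.2579·cos0.0°, 0.2579·sin0.0°, 0.0684) = (0.2579, 0.0000, 0.0684)
S2 = (0.1847·cos120.0°, 0.1847·sin120.0°, -0.1638) = (-0.0924, 0.1600, -0.1638)
S3 = (0.2700·cos240.0°, 0.2700·sin240.0°, 0.0000) = (-0.1350, -0.2338, 0.0000)
|S₂|²−|S₁|² = -0.0103;  |S₃|²−|S₁|² = 0.0017
plane₁₂: -0.7006x+0.3199y+-0.4645z = -0.0103
det = 0.5791;  x = 0.0073+-0.4507z,  y = -0.0160+0.4648z
sphere 1 gives Az²+Bz+C=0 with A=1.4192, B=0.0742, C=-0.1823;  B²−4AC=1.0402;  roots -0.3855, 0.3332;  negative root z = -0.3855
x = 0.1811, y = -0.1951

(0.1811, -0.1951, -0.3855)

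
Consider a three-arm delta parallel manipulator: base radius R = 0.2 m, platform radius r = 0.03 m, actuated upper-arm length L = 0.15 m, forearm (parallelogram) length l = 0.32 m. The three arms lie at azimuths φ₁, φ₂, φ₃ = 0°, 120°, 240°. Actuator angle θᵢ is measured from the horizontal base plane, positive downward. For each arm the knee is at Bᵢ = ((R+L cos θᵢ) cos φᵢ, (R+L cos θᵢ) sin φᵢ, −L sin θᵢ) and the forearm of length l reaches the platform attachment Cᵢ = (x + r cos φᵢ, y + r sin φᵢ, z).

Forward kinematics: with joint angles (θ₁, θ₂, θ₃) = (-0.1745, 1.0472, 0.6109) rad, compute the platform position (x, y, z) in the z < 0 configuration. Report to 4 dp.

(0.0721, -0.0377, -0.1756)

φ1=0.0°: virtual centre (0.3177, 0.0000, 0.0260), radius l
O2 = (0.2450·cos120.0°, 0.2450·sin120.0°, -0.1299) = (-0.1225, 0.2122, -0.1299)
O3 = (0.2929·cos240.0°, 0.2929·sin240.0°, -0.0860) = (-0.1464, -0.2536, -0.0860)
subtract pairs → two planes through P
[-0.8804 0.4244 -0.3119]·P = -0.0247;  [-0.9283 -0.5073 -0.2242]·P = -0.0084
Cramer: x(z) = 0.0192-0.3014z;  y(z) = -0.0185+0.1097z
quadratic in z: (1.1029)z²+(0.1238)z+(-0.0123)=0, √Δ=0.2635 → z ∈ {-0.1756, 0.0633}; z = -0.1756 (taking z<0)
x = 0.0721, y = -0.0377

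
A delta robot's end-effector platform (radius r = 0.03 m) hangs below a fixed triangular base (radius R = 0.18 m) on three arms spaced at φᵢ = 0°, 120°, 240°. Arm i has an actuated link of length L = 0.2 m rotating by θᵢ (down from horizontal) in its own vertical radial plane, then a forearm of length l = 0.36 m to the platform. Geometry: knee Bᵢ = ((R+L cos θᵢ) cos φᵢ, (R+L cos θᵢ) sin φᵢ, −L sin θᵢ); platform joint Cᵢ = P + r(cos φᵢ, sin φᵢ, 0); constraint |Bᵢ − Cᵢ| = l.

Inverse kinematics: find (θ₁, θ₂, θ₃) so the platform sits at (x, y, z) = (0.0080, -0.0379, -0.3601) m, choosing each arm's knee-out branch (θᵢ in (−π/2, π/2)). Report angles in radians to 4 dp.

φ1=0.0° → target in arm frame (0.0080, -0.0379)
  A cos θ + B sin θ = C:  0.1420·cos θ + -0.3601·sin θ = -0.1542
  γ=atan2(-0.3601,0.1420)=-1.1952;  ψ=arccos(-0.3983)=1.9805;  θ1=γ+ψ≈0.7853
φ2=120.0° → target in arm frame (-0.0368, 0.0120)
  A cos θ + B sin θ = C:  0.1868·cos θ + -0.3601·sin θ = -0.1878
  θ2 = atan2(B,A) + arccos(C/0.4057) = 0.9599
rotate P by −φ3: (0.0288, 0.0259, -0.3601)
  e−x'=0.1212;  (l²−L²−(e−x')²−y'²−z²)/2L = -0.1386
  γ=atan2(-0.3601,0.1212)=-1.2462;  ψ=arccos(-0.3647)=1.9441;  θ3=γ+ψ≈0.6979

θ₁ = 0.7853, θ₂ = 0.9599, θ₃ = 0.6979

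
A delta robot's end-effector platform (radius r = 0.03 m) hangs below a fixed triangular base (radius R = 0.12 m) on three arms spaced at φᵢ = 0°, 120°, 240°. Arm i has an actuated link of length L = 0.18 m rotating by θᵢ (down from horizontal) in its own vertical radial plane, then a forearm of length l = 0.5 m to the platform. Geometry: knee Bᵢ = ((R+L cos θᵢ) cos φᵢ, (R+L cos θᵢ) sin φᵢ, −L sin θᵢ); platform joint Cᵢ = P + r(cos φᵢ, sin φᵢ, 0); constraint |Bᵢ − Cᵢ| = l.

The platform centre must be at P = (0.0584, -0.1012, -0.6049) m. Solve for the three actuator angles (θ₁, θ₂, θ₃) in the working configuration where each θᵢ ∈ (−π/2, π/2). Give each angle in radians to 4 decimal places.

θ₁ = 0.8729, θ₂ = 1.3091, θ₃ = 0.8728

arm 1 (φ=0.0°): x'=0.0584, y'=-0.1012
  e−x'=0.0316;  (l²−L²−(e−x')²−y'²−z²)/2L = -0.4432
  θ1 = atan2(B,A) + arccos(C/0.6057) = 0.8729
arm 2 (φ=120.0°): x'=-0.1168, y'=0.0000
  A cos θ + B sin θ = C:  0.2068·cos θ + -0.6049·sin θ = -0.5308
  θ2 = atan2(B,A) + arccos(C/0.6393) = 1.3091
φ3=240.0° → target in arm frame (0.0584, 0.1012)
  A cos θ + B sin θ = C:  0.0316·cos θ + -0.6049·sin θ = -0.4432
  θ3 = atan2(B,A) + arccos(C/0.6057) = 0.8728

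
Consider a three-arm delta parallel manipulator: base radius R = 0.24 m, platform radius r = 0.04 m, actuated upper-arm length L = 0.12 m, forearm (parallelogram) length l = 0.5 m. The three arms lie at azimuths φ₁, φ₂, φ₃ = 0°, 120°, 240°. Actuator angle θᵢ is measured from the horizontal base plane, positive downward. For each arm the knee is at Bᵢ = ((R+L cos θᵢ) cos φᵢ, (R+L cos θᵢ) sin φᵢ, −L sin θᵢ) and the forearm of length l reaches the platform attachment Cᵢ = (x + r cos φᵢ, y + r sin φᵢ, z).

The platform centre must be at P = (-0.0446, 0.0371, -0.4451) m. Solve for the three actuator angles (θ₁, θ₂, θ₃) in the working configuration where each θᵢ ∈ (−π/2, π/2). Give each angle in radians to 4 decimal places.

rotate P by −φ1: (-0.0446, 0.0371, -0.4451)
  A cos θ + B sin θ = C:  0.2446·cos θ + -0.4451·sin θ = -0.0988
  θ1 = atan2(B,A) + arccos(C/0.5079) = 0.6983
φ2=120.0° → target in arm frame (0.0544, 0.0201)
  e−x'=0.1456;  (l²−L²−(e−x')²−y'²−z²)/2L = 0.0662
  θ2 = atan2(B,A) + arccos(C/0.4683) = 0.1742
rotate P by −φ3: (-0.0098, -0.0572, -0.4451)
  e−x'=0.2098;  (l²−L²−(e−x')²−y'²−z²)/2L = -0.0409
  θ3 = atan2(B,A) + arccos(C/0.4921) = 0.5237

θ₁ = 0.6983, θ₂ = 0.1742, θ₃ = 0.5237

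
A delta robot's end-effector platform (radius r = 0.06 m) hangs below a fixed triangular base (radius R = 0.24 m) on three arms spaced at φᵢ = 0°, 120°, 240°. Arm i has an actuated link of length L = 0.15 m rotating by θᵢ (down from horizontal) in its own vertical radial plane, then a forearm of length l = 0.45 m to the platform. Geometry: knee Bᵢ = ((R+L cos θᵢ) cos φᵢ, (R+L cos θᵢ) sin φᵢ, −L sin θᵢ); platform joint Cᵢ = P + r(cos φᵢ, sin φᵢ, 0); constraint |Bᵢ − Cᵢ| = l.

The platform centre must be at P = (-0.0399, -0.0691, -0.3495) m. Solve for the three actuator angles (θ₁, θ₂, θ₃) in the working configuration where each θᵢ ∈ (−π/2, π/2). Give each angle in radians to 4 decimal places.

θ₁ = 0.5235, θ₂ = 0.5235, θ₃ = -0.1745

rotate P by −φ1: (-0.0399, -0.0691, -0.3495)
  A=0.2199, B=-0.3495, C=(l²−L²−A²−y'²−z²)/(2L)=0.0157
  θ1 = atan2(B,A) + arccos(C/0.4129) = 0.5235
rotate P by −φ2: (-0.0399, 0.0691, -0.3495)
  A cos θ + B sin θ = C:  0.2199·cos θ + -0.3495·sin θ = 0.0157
  γ=atan2(-0.3495,0.2199)=-1.0092;  ψ=arccos(0.0381)=1.5327;  θ2=γ+ψ≈0.5235
φ3=240.0° → target in arm frame (0.0798, 0.0000)
  A=0.1002, B=-0.3495, C=(l²−L²−A²−y'²−z²)/(2L)=0.1594
  √(A²+B²)=0.3636;  θ3 = -1.2916+1.1171 ≈ -0.1745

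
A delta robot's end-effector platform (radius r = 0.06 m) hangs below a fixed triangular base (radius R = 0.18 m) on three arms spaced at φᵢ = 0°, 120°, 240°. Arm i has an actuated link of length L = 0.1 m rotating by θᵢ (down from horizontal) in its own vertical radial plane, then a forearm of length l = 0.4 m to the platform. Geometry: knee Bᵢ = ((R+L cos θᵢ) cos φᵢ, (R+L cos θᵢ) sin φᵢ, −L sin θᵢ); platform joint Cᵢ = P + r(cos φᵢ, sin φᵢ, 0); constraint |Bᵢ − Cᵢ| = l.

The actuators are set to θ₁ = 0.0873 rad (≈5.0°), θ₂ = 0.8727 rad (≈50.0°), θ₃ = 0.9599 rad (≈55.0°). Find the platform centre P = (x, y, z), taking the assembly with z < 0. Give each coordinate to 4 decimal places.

(0.1042, 0.0104, -0.3916)

arm 1 at φ=0.0°: ρ1 = 0.2196;  S1 = (0.2196, 0.0000, -0.0087)
φ2=120.0°: virtual centre (-0.0921, 0.1596, -0.0766), radius l
arm 3 at φ=240.0°: ρ3 = 0.1774;  S3 = (-0.0887, -0.1536, -0.0819)
eliminate P² terms by subtracting sphere 1 from 2 and 3
linear system: -0.6235x+0.3192y = -0.0085−-0.1358z; -0.6166x+-0.3072y = -0.0101−-0.1464z
Cramer: x(z) = 0.0150-0.2277z;  y(z) = 0.0028-0.0195z
sphere 1 gives Az²+Bz+C=0 with A=1.0522, B=0.1105, C=-0.1181;  B²−4AC=0.5091;  roots -0.3916, 0.2866;  negative root z = -0.3916
x = 0.1042, y = 0.0104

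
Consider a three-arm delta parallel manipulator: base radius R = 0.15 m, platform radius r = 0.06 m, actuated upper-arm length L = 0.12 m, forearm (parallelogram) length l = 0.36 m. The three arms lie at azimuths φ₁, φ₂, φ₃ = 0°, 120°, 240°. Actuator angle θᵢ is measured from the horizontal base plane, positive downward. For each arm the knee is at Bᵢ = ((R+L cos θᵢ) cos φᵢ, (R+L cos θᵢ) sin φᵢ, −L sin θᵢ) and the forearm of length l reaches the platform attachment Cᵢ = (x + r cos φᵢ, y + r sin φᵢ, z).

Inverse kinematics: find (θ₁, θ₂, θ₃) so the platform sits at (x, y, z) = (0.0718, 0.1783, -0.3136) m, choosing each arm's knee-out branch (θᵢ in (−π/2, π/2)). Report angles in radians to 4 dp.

θ₁ = 0.2619, θ₂ = 0.0002, θ₃ = 1.3964

φ1=0.0° → target in arm frame (0.0718, 0.1783)
  A cos θ + B sin θ = C:  0.0182·cos θ + -0.3136·sin θ = -0.0636
  θ1 = atan2(B,A) + arccos(C/0.3141) = 0.2619
rotate P by −φ2: (0.1185, -0.1513, -0.3136)
  A cos θ + B sin θ = C:  -0.0285·cos θ + -0.3136·sin θ = -0.0286
  θ2 = atan2(B,A) + arccos(C/0.3149) = 0.0002
φ3=240.0° → target in arm frame (-0.1903, -0.0270)
  A=0.2803, B=-0.3136, C=(l²−L²−A²−y'²−z²)/(2L)=-0.2602
  θ3 = atan2(B,A) + arccos(C/0.4206) = 1.3964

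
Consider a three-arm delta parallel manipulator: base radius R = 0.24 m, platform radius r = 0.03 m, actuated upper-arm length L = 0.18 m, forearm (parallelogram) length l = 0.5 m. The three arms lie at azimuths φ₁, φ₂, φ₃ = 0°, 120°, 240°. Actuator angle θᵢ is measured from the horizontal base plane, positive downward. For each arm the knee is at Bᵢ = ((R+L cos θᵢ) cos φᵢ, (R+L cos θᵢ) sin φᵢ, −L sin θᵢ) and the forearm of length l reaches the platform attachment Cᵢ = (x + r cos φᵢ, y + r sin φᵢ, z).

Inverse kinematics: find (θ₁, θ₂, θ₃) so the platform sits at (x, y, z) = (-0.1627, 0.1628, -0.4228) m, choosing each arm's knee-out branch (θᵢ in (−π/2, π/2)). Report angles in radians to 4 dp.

φ1=0.0° → target in arm frame (-0.1627, 0.1628)
  A cos θ + B sin θ = C:  0.3727·cos θ + -0.4228·sin θ = -0.3516
  θ1 = atan2(B,A) + arccos(C/0.5636) = 1.3961
rotate P by −φ2: (0.2223, 0.0595, -0.4228)
  A cos θ + B sin θ = C:  -0.0123·cos θ + -0.4228·sin θ = 0.0976
  √(A²+B²)=0.4230;  θ2 = -1.6000+1.3379 ≈ -0.2621
φ3=240.0° → target in arm frame (-0.0596, -0.2223)
  e−x'=0.2696;  (l²−L²−(e−x')²−y'²−z²)/2L = -0.2313
  √(A²+B²)=0.5015;  θ3 = -1.0031+2.0503 ≈ 1.0472

θ₁ = 1.3961, θ₂ = -0.2621, θ₃ = 1.0472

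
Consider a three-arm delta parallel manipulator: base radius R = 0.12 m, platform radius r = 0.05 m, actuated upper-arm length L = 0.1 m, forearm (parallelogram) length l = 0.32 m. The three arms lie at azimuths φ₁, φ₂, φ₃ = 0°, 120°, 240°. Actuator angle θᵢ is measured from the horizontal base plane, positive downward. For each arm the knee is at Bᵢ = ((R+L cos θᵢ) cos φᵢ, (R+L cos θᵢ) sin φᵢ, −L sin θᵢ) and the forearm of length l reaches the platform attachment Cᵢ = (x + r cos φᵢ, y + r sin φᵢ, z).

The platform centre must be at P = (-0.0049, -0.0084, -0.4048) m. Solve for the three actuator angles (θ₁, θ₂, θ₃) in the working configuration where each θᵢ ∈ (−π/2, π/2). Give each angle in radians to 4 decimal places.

θ₁ = 1.3968, θ₂ = 1.3963, θ₃ = 1.3095

rotate P by −φ1: (-0.0049, -0.0084, -0.4048)
  A=0.0749, B=-0.4048, C=(l²−L²−A²−y'²−z²)/(2L)=-0.3857
  √(A²+B²)=0.4117;  θ1 = -1.3878+2.7846 ≈ 1.3968
rotate P by −φ2: (-0.0048, 0.0084, -0.4048)
  A=0.0748, B=-0.4048, C=(l²−L²−A²−y'²−z²)/(2L)=-0.3857
  γ=atan2(-0.4048,0.0748)=-1.3880;  ψ=arccos(-0.9369)=2.7843;  θ2=γ+ψ≈1.3963
φ3=240.0° → target in arm frame (0.0097, 0.0000)
  A cos θ + B sin θ = C:  0.0603·cos θ + -0.4048·sin θ = -0.3755
  θ3 = atan2(B,A) + arccos(C/0.4093) = 1.3095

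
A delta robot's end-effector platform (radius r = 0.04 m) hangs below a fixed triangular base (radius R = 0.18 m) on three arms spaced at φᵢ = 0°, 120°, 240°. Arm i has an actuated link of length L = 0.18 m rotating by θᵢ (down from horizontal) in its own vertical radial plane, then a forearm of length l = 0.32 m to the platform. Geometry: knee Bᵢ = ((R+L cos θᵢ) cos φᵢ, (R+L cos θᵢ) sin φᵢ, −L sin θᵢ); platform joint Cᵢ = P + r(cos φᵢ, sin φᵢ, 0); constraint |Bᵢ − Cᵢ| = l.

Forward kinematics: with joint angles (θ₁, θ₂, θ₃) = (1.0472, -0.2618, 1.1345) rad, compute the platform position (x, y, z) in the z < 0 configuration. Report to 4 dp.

arm 1 at φ=0.0°: (R−r)+L cos θ1 = 0.2300;  S1 = (0.2300, 0.0000, -0.1559)
φ2=120.0°: virtual centre (-0.1569, 0.2718, 0.0466), radius l
arm 3 at φ=240.0°: (R−r)+L cos θ3 = 0.2161;  S3 = (-0.1080, -0.1871, -0.1631)
subtract pairs → two planes through P
[-0.7739 0.5436 0.4049]·P = 0.0235;  [-0.6761 -0.3742 -0.0145]·P = -0.0039
Cramer: x(z) = -0.0101+0.2186z;  y(z) = 0.0288-0.4337z
quadratic in z: (1.2359)z²+(0.1818)z+(-0.0196)=0, √Δ=0.3605 → z ∈ {-0.2194, 0.0723}; z = -0.2194 (taking z<0)
x = -0.0581, y = 0.1239

(-0.0581, 0.1239, -0.2194)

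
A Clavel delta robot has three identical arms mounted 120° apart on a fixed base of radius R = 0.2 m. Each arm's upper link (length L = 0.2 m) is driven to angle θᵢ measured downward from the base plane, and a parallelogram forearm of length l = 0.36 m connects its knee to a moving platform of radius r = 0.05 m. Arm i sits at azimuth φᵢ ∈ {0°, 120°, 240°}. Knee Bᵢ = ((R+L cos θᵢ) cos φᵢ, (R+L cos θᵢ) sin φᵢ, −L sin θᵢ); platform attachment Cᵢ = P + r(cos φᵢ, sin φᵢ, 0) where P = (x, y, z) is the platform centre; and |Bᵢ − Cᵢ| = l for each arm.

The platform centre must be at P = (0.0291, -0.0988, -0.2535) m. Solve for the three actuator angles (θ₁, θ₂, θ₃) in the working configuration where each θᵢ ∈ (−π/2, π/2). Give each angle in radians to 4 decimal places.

θ₁ = 0.4365, θ₂ = 1.0473, θ₃ = 0.1743

φ1=0.0° → target in arm frame (0.0291, -0.0988)
  e−x'=0.1209;  (l²−L²−(e−x')²−y'²−z²)/2L = 0.0024
  θ1 = atan2(B,A) + arccos(C/0.2809) = 0.4365
φ2=120.0° → target in arm frame (-0.1001, 0.0242)
  e−x'=0.2501;  (l²−L²−(e−x')²−y'²−z²)/2L = -0.0945
  θ2 = atan2(B,A) + arccos(C/0.3561) = 1.0473
arm 3 (φ=240.0°): x'=0.0710, y'=0.0746
  e−x'=0.0790;  (l²−L²−(e−x')²−y'²−z²)/2L = 0.0338
  √(A²+B²)=0.2655;  θ3 = -1.2687+1.4430 ≈ 0.1743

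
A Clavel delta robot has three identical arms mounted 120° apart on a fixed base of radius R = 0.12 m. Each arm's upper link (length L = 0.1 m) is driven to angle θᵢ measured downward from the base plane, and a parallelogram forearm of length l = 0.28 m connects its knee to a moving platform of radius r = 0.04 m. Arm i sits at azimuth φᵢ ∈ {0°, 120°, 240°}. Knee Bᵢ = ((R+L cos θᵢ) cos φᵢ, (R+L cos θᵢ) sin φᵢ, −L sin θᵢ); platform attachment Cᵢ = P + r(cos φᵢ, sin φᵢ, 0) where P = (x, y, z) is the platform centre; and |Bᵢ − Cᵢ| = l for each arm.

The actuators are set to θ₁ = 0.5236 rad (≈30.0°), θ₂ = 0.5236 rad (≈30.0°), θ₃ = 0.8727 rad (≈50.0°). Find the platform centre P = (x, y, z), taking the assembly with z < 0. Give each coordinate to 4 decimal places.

φ1=0.0°: virtual centre (0.1666, 0.0000, -0.0500), radius l
φ2=120.0°: virtual centre (-0.0833, 0.1443, -0.0500), radius l
O3 = (0.1443·cos240.0°, 0.1443·sin240.0°, -0.0766) = (-0.0721, -0.1249, -0.0766)
subtract pairs → two planes through P
linear system: -0.4998x+0.2886y = 0.0000−0.0000z; -0.4775x+-0.2499y = -0.0036−-0.0532z
Cramer: x(z) = 0.0039-0.0585z;  y(z) = 0.0068-0.1012z
quadratic in z: (1.0137)z²+(0.1176)z+(-0.0494)=0, √Δ=0.4627 → z ∈ {-0.2863, 0.1702}; z = -0.2863 (taking z<0)
x = 0.0207, y = 0.0358

(0.0207, 0.0358, -0.2863)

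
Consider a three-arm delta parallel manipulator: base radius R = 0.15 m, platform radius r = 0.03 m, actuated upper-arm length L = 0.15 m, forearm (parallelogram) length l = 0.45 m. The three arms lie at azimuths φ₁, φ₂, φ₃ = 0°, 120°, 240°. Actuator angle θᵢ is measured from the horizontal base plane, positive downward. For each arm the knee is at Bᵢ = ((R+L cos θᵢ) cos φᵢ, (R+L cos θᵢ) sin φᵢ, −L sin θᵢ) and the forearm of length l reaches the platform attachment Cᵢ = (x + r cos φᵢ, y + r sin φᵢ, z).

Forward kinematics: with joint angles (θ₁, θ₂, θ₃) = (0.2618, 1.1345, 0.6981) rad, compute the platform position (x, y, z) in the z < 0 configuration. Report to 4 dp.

arm 1 at φ=0.0°: e+L cos θ1 = 0.2649;  centre 1 = (0.2649, 0.0000, -0.0388)
centre 2 = (0.1834·cos120.0°, 0.1834·sin120.0°, -0.1359) = (-0.0917, 0.1588, -0.1359)
φ3=240.0°: virtual centre (-0.1175, -0.2034, -0.0964), radius l
|centre ₂|²−|centre ₁|² = -0.0196;  |centre ₃|²−|centre ₁|² = -0.0072
plane₁₂: -0.7132x+0.3176y+-0.1943z = -0.0196
Cramer: x(z) = 0.0192-0.2169z;  y(z) = -0.0184+0.1246z
into |P−centre ₁|² = l²: 1.0626z² + 0.1796z + -0.1403 = 0;  Δ = 0.6286;  z = -0.4576 or 0.2885 → z<0 root = -0.4576
x = 0.1185, y = -0.0754

(0.1185, -0.0754, -0.4576)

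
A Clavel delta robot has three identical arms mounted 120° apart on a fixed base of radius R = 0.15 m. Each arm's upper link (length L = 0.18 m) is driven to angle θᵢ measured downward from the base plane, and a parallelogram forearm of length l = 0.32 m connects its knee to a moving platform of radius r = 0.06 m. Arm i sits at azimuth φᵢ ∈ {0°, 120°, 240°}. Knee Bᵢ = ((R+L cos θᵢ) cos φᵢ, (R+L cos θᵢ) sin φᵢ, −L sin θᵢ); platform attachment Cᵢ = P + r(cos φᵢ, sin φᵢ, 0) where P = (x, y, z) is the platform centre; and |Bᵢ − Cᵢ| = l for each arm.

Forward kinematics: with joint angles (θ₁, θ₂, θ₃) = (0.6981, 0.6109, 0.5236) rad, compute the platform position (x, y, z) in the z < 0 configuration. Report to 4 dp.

centre 1 = (0.2279·cos0.0°, 0.2279·sin0.0°, -0.1157) = (0.2279, 0.0000, -0.1157)
centre 2 = (0.2374·cos120.0°, 0.2374·sin120.0°, -0.1032) = (-0.1187, 0.2056, -0.1032)
arm 3 at φ=240.0°: e+L cos θ3 = 0.2459;  centre 3 = (-0.1229, -0.2129, -0.0900)
eliminate P² terms by subtracting sphere 1 from 2 and 3
linear system: -0.6932x+0.4113y = 0.0017−0.0249z; -0.7017x+-0.4259y = 0.0032−0.0514z
Cramer: x(z) = -0.0035+0.0544z;  y(z) = -0.0018+0.0311z
sphere 1 gives Az²+Bz+C=0 with A=1.0039, B=0.2061, C=-0.0355;  B²−4AC=0.1849;  roots -0.3168, 0.1115;  negative root z = -0.3168
x = -0.0208, y = -0.0116

(-0.0208, -0.0116, -0.3168)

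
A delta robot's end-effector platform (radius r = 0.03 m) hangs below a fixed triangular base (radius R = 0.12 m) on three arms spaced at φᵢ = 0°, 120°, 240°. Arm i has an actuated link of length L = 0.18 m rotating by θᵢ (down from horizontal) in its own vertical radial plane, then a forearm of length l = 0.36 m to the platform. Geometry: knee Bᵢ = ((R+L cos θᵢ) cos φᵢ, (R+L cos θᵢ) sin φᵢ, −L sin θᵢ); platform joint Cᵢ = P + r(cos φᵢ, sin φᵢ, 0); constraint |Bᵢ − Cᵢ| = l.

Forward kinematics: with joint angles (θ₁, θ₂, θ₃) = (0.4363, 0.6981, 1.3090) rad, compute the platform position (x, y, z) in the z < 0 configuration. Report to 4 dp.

(0.1085, 0.1128, -0.3858)

arm 1 at φ=0.0°: e+L cos θ1 = 0.2531;  O1 = (0.2531, 0.0000, -0.0761)
arm 2 at φ=120.0°: e+L cos θ2 = 0.2279;  O2 = (-0.1139, 0.1974, -0.1157)
arm 3 at φ=240.0°: e+L cos θ3 = 0.1366;  O3 = (-0.0683, -0.1183, -0.1739)
subtract pairs → two planes through P
[-0.7342 0.3947 -0.0793]·P = -0.0045;  [-0.6429 -0.2366 -0.1956]·P = -0.0210
det = 0.4274;  x = 0.0219+-0.2245z,  y = 0.0292+-0.2168z
quadratic in z: (1.0974)z²+(0.2433)z+(-0.0695)=0, √Δ=0.6035 → z ∈ {-0.3858, 0.1641}; z = -0.3858 (taking z<0)
x = 0.1085, y = 0.1128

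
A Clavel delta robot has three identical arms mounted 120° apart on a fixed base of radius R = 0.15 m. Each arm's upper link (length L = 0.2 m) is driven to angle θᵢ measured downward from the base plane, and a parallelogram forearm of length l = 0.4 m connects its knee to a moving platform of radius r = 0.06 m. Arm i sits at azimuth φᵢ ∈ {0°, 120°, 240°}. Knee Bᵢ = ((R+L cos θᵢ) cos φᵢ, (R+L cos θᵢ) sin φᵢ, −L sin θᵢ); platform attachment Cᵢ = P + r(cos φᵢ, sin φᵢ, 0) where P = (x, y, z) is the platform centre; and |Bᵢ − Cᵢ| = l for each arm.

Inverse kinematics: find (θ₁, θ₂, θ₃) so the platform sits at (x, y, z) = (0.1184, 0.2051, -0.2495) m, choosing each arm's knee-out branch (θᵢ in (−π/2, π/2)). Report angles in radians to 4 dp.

θ₁ = -0.2620, θ₂ = -0.2621, θ₃ = 1.2217

arm 1 (φ=0.0°): x'=0.1184, y'=0.2051
  e−x'=-0.0284;  (l²−L²−(e−x')²−y'²−z²)/2L = 0.0372
  √(A²+B²)=0.2511;  θ1 = -1.6841+1.4221 ≈ -0.2620
arm 2 (φ=120.0°): x'=0.1184, y'=-0.2051
  A=-0.0284, B=-0.2495, C=(l²−L²−A²−y'²−z²)/(2L)=0.0372
  √(A²+B²)=0.2511;  θ2 = -1.6842+1.4221 ≈ -0.2621
rotate P by −φ3: (-0.2368, 0.0000, -0.2495)
  e−x'=0.3268;  (l²−L²−(e−x')²−y'²−z²)/2L = -0.1227
  √(A²+B²)=0.4112;  θ3 = -0.6520+1.8737 ≈ 1.2217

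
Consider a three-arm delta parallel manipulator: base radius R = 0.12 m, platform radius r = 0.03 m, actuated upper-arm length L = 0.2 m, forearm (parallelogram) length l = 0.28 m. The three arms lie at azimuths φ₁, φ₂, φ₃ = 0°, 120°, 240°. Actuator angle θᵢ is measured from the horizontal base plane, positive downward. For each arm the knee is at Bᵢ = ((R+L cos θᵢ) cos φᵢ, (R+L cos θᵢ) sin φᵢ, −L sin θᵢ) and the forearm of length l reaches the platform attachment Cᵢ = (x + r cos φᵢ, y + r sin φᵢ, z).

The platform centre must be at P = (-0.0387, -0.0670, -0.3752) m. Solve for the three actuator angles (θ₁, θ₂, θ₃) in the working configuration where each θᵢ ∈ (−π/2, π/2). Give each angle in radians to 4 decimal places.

arm 1 (φ=0.0°): x'=-0.0387, y'=-0.0670
  e−x'=0.1287;  (l²−L²−(e−x')²−y'²−z²)/2L = -0.3086
  θ1 = atan2(B,A) + arccos(C/0.3967) = 1.2218
rotate P by −φ2: (-0.0387, 0.0670, -0.3752)
  A=0.1287, B=-0.3752, C=(l²−L²−A²−y'²−z²)/(2L)=-0.3086
  θ2 = atan2(B,A) + arccos(C/0.3967) = 1.2217
φ3=240.0° → target in arm frame (0.0774, 0.0000)
  A=0.0126, B=-0.3752, C=(l²−L²−A²−y'²−z²)/(2L)=-0.2563
  √(A²+B²)=0.3754;  θ3 = -1.5372+2.3224 ≈ 0.7852

θ₁ = 1.2218, θ₂ = 1.2217, θ₃ = 0.7852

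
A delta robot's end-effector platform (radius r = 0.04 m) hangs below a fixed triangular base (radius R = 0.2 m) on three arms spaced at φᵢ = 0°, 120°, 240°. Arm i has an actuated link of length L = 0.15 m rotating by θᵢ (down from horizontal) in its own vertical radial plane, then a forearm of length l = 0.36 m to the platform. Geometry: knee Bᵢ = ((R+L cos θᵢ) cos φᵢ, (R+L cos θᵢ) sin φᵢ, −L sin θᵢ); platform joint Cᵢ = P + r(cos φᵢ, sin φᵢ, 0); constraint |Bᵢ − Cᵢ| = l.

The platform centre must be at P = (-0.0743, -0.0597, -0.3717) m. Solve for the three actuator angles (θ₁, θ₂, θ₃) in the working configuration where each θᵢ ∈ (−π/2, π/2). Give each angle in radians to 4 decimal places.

θ₁ = 1.3090, θ₂ = 1.0473, θ₃ = 0.5240

φ1=0.0° → target in arm frame (-0.0743, -0.0597)
  A=0.2343, B=-0.3717, C=(l²−L²−A²−y'²−z²)/(2L)=-0.2984
  γ=atan2(-0.3717,0.2343)=-1.0084;  ψ=arccos(-0.6791)=2.3174;  θ1=γ+ψ≈1.3090
arm 2 (φ=120.0°): x'=-0.0146, y'=0.0942
  A cos θ + B sin θ = C:  0.1746·cos θ + -0.3717·sin θ = -0.2347
  √(A²+B²)=0.4106;  θ2 = -1.1318+2.1791 ≈ 1.0473
arm 3 (φ=240.0°): x'=0.0889, y'=-0.0345
  e−x'=0.0711;  (l²−L²−(e−x')²−y'²−z²)/2L = -0.1244
  √(A²+B²)=0.3784;  θ3 = -1.3817+1.9057 ≈ 0.5240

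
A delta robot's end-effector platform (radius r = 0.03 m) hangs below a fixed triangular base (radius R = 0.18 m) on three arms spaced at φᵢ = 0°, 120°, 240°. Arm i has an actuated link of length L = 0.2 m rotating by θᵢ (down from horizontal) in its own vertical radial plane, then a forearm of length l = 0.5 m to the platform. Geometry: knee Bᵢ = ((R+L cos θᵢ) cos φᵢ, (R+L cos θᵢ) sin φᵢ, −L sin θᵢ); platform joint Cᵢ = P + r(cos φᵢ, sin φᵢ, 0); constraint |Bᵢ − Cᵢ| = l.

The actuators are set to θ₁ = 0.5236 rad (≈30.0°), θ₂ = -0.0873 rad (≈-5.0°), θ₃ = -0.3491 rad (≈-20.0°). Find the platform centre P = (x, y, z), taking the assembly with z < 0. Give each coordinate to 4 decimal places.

(-0.1080, -0.0283, -0.3516)

arm 1 at φ=0.0°: e+L cos θ1 = 0.3232;  O1 = (0.3232, 0.0000, -0.1000)
arm 2 at φ=120.0°: e+L cos θ2 = 0.3492;  O2 = (-0.1746, 0.3024, 0.0174)
arm 3 at φ=240.0°: e+L cos θ3 = 0.3379;  O3 = (-0.1690, -0.2927, 0.0684)
subtract pairs → two planes through P
plane₁₂: -0.9956x+0.6049y+0.2349z = 0.0078
det = 1.1782;  x = -0.0061+0.2896z,  y = 0.0028+0.0884z
into |P−O₁|² = l²: 1.0917z² + 0.0097z + -0.1315 = 0;  Δ = 0.5744;  z = -0.3516 or 0.3427 → z<0 root = -0.3516
x = -0.1080, y = -0.0283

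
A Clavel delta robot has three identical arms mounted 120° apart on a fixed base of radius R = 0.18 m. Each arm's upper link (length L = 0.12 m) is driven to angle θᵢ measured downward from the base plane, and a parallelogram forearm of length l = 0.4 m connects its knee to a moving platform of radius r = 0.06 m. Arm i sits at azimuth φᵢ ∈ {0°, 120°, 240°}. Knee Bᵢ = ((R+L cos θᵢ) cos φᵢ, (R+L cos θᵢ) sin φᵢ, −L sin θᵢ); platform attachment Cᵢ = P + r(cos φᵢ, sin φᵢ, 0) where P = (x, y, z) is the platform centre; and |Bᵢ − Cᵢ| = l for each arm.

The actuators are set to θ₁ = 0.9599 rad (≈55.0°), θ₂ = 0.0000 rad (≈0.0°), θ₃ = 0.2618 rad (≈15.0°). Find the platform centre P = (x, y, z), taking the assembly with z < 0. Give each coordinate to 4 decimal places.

centre 1 = (0.1888·cos0.0°, 0.1888·sin0.0°, -0.0983) = (0.1888, 0.0000, -0.0983)
arm 2 at φ=120.0°: (R−r)+L cos θ2 = 0.2400;  centre 2 = (-0.1200, 0.2078, 0.0000)
centre 3 = (0.2359·cos240.0°, 0.2359·sin240.0°, -0.0311) = (-0.1180, -0.2043, -0.0311)
|centre ₂|²−|centre ₁|² = 0.0123;  |centre ₃|²−|centre ₁|² = 0.0113
linear system: -0.6177x+0.4157y = 0.0123−0.1966z; -0.6136x+-0.4086y = 0.0113−0.1345z
Cramer: x(z) = -0.0191+0.2685z;  y(z) = 0.0011-0.0740z
quadratic in z: (1.0776)z²+(0.0848)z+(-0.1071)=0, √Δ=0.6846 → z ∈ {-0.3570, 0.2784}; z = -0.3570 (taking z<0)
x = -0.1150, y = 0.0275

(-0.1150, 0.0275, -0.3570)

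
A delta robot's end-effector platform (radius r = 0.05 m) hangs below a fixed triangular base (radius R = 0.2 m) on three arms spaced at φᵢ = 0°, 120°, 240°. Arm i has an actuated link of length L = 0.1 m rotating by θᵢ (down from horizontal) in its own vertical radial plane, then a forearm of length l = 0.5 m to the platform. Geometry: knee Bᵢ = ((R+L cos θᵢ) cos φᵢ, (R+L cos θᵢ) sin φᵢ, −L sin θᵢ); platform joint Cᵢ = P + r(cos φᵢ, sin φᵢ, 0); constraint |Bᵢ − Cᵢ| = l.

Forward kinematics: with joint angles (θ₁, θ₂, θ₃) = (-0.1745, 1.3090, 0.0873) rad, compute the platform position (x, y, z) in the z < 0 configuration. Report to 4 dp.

φ1=0.0°: virtual centre (0.2485, 0.0000, 0.0174), radius l
φ2=120.0°: virtual centre (-0.0879, 0.1523, -0.0966), radius l
O3 = (0.2496·cos240.0°, 0.2496·sin240.0°, -0.0087) = (-0.1248, -0.2162, -0.0087)
|O₂|²−|O₁|² = -0.0218;  |O₃|²−|O₁|² = 0.0003
plane₁₂: -0.6728x+0.3046y+-0.2279z = -0.0218
det = 0.5183;  x = 0.0180+-0.2208z,  y = -0.0318+0.2606z
sphere 1 gives Az²+Bz+C=0 with A=1.1166, B=0.0505, C=-0.1955;  B²−4AC=0.8760;  roots -0.4417, 0.3965;  negative root z = -0.4417
x = 0.1155, y = -0.1469

(0.1155, -0.1469, -0.4417)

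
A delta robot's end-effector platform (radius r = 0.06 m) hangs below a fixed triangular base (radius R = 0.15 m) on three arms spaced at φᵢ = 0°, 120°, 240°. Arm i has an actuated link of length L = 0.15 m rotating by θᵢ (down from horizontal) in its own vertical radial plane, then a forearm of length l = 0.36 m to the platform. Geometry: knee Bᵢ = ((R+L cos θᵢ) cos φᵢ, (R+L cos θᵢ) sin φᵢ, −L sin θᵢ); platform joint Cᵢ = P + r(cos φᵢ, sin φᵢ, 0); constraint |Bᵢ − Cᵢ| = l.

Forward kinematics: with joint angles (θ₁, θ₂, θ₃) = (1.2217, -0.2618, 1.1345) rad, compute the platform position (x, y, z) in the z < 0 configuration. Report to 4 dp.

(-0.1182, 0.1738, -0.3200)

arm 1 at φ=0.0°: ρ1 = 0.1413;  O1 = (0.1413, 0.0000, -0.1410)
arm 2 at φ=120.0°: ρ2 = 0.2349;  O2 = (-0.1174, 0.2034, 0.0388)
O3 = (0.1534·cos240.0°, 0.1534·sin240.0°, -0.1359) = (-0.0767, -0.1328, -0.1359)
eliminate P² terms by subtracting sphere 1 from 2 and 3
linear system: -0.5175x+0.4068y = 0.0168−0.3596z; -0.4360x+-0.2657y = 0.0022−0.0100z
det = 0.3149;  x = -0.0170+0.3163z,  y = 0.0198+-0.4814z
quadratic in z: (1.3318)z²+(0.1627)z+(-0.0843)=0, √Δ=0.6895 → z ∈ {-0.3200, 0.1978}; z = -0.3200 (taking z<0)
x = -0.1182, y = 0.1738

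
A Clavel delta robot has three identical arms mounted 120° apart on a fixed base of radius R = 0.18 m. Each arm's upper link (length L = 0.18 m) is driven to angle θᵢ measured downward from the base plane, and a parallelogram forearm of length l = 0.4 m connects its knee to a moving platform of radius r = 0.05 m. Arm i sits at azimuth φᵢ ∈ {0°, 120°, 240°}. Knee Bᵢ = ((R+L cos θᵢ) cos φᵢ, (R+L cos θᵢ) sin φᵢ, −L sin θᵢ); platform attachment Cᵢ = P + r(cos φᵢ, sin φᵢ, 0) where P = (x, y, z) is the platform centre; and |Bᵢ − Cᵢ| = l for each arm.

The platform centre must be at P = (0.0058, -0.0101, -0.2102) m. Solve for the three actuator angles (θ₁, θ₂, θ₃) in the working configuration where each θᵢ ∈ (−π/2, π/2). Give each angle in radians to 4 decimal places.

θ₁ = -0.3489, θ₂ = -0.1744, θ₃ = -0.3494

rotate P by −φ1: (0.0058, -0.0101, -0.2102)
  A cos θ + B sin θ = C:  0.1242·cos θ + -0.2102·sin θ = 0.1886
  √(A²+B²)=0.2442;  θ1 = -1.0371+0.6882 ≈ -0.3489
arm 2 (φ=120.0°): x'=-0.0116, y'=0.0000
  A=0.1416, B=-0.2102, C=(l²−L²−A²−y'²−z²)/(2L)=0.1760
  γ=atan2(-0.2102,0.1416)=-0.9778;  ψ=arccos(0.6943)=0.8034;  θ2=γ+ψ≈-0.1744
arm 3 (φ=240.0°): x'=0.0058, y'=0.0101
  A cos θ + B sin θ = C:  0.1242·cos θ + -0.2102·sin θ = 0.1886
  θ3 = atan2(B,A) + arccos(C/0.2441) = -0.3494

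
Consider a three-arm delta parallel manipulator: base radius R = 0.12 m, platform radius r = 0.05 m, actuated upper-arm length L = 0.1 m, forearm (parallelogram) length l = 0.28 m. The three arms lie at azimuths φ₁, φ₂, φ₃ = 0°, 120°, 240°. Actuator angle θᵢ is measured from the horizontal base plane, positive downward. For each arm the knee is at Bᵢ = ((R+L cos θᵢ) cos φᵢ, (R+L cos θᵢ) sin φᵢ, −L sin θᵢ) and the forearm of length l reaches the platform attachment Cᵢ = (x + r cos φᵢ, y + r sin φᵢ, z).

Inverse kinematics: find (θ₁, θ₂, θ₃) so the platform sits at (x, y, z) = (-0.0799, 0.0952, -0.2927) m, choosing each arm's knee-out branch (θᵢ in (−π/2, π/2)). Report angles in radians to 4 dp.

φ1=0.0° → target in arm frame (-0.0799, 0.0952)
  A cos θ + B sin θ = C:  0.1499·cos θ + -0.2927·sin θ = -0.2440
  θ1 = atan2(B,A) + arccos(C/0.3289) = 1.3095
rotate P by −φ2: (0.1224, 0.0216, -0.2927)
  A=-0.0524, B=-0.2927, C=(l²−L²−A²−y'²−z²)/(2L)=-0.1024
  √(A²+B²)=0.2974;  θ2 = -1.7479+1.9225 ≈ 0.1745
φ3=240.0° → target in arm frame (-0.0425, -0.1168)
  e−x'=0.1125;  (l²−L²−(e−x')²−y'²−z²)/2L = -0.2178
  √(A²+B²)=0.3136;  θ3 = -1.2039+2.3388 ≈ 1.1350

θ₁ = 1.3095, θ₂ = 0.1745, θ₃ = 1.1350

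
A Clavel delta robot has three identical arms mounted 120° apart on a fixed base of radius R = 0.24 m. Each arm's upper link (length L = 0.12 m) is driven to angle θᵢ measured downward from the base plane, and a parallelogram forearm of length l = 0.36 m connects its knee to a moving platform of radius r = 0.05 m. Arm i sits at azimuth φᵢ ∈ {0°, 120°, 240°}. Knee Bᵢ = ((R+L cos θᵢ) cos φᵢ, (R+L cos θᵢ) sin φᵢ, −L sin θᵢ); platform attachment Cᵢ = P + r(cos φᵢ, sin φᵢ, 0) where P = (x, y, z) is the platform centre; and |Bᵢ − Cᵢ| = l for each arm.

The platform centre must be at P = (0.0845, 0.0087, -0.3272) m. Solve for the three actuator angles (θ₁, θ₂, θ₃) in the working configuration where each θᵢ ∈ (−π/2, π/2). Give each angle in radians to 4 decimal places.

θ₁ = 0.3491, θ₂ = 1.1343, θ₃ = 1.2215

arm 1 (φ=0.0°): x'=0.0845, y'=0.0087
  e−x'=0.1055;  (l²−L²−(e−x')²−y'²−z²)/2L = -0.0128
  θ1 = atan2(B,A) + arccos(C/0.3438) = 0.3491
rotate P by −φ2: (-0.0347, -0.0775, -0.3272)
  A cos θ + B sin θ = C:  0.2247·cos θ + -0.3272·sin θ = -0.2015
  θ2 = atan2(B,A) + arccos(C/0.3969) = 1.1343
φ3=240.0° → target in arm frame (-0.0498, 0.0688)
  A=0.2398, B=-0.3272, C=(l²−L²−A²−y'²−z²)/(2L)=-0.2254
  γ=atan2(-0.3272,0.2398)=-0.9384;  ψ=arccos(-0.5556)=2.1599;  θ3=γ+ψ≈1.2215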